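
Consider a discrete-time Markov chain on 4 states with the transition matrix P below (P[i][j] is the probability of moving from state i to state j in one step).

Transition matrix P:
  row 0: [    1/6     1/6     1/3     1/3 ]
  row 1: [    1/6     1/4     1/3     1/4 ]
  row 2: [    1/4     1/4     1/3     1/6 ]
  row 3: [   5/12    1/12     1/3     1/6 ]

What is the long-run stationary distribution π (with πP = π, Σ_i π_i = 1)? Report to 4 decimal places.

π = [0.2505, 0.1917, 0.3333, 0.2244]

Balance equations π_j = Σ_i π_i·P[i][j]:
  π_0 = 1/6·π_0 + 1/6·π_1 + 1/4·π_2 + 5/12·π_3
  π_1 = 1/6·π_0 + 1/4·π_1 + 1/4·π_2 + 1/12·π_3
  π_2 = 1/3·π_0 + 1/3·π_1 + 1/3·π_2 + 1/3·π_3
  normalize: π_0 + π_1 + π_2 + π_3 = 1
Solving the linear system gives exactly π = [115/459, 88/459, 1/3, 103/459].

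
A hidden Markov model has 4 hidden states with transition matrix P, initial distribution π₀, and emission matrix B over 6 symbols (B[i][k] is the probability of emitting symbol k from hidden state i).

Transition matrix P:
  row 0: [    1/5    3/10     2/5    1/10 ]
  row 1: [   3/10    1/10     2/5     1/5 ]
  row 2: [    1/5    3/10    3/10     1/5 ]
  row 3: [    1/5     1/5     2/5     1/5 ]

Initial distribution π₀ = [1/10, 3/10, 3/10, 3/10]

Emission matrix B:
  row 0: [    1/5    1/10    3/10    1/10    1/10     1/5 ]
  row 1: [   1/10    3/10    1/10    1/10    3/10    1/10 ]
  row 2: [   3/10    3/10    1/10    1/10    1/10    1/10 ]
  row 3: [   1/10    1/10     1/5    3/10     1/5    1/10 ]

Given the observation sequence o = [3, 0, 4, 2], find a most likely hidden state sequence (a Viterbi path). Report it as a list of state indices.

t=0: δ = [1.000e-02, 3.000e-02, 3.000e-02, 9.000e-02]  (obs o_0=3)
t=1: δ = [3.600e-03, 1.800e-03, 1.080e-02, 1.800e-03]  ψ = [3, 3, 3, 3]  (obs o_1=0)
t=2: δ = [2.160e-04, 9.720e-04, 3.240e-04, 4.320e-04]  ψ = [2, 2, 2, 2]  (obs o_2=4)
t=3: δ = [8.748e-05, 9.720e-06, 3.888e-05, 3.888e-05]  ψ = [1, 1, 1, 1]  (obs o_3=2)
backtrack: best end state = 0; path = [3, 2, 1, 0]

path = [3, 2, 1, 0]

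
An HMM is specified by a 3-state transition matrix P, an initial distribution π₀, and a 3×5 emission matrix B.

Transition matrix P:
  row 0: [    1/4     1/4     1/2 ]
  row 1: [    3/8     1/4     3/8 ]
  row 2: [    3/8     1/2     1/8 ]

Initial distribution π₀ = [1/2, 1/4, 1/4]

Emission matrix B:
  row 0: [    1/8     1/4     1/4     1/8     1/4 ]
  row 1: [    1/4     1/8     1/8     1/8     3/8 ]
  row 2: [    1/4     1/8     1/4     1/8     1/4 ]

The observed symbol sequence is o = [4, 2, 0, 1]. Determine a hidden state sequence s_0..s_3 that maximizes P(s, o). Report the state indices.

path = [0, 2, 1, 0]

t=0: δ = [1.250e-01, 9.375e-02, 6.250e-02]  (obs o_0=4)
t=1: δ = [8.789e-03, 3.906e-03, 1.562e-02]  ψ = [1, 0, 0]  (obs o_1=2)
t=2: δ = [7.324e-04, 1.953e-03, 1.099e-03]  ψ = [2, 2, 0]  (obs o_2=0)
t=3: δ = [1.831e-04, 6.866e-05, 9.155e-05]  ψ = [1, 2, 1]  (obs o_3=1)
backtrack: best end state = 0; path = [0, 2, 1, 0]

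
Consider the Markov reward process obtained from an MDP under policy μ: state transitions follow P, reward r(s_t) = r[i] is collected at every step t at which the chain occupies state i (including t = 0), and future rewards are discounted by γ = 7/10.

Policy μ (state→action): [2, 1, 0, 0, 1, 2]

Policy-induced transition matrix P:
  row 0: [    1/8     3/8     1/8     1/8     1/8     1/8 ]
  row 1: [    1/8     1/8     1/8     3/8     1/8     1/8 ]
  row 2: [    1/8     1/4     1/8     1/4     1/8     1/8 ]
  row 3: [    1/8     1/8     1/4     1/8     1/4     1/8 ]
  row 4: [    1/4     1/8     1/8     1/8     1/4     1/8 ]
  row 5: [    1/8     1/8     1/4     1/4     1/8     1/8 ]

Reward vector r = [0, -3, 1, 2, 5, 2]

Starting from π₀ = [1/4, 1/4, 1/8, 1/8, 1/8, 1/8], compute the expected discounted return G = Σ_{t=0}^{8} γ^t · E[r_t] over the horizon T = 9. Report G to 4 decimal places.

G = 2.9357

t=0: π = [0.2500, 0.2500, 0.1250, 0.1250, 0.1250, 0.1250], E[r] = 0.5000, γ^t·E[r] = 0.500000, running G = 0.500000
t=1: π = [0.1406, 0.2031, 0.1563, 0.2188, 0.1563, 0.1250], E[r] = 1.0156, γ^t·E[r] = 0.710938, running G = 1.210938
t=2: π = [0.1445, 0.1797, 0.1680, 0.2109, 0.1719, 0.1250], E[r] = 1.1602, γ^t·E[r] = 0.568477, running G = 1.779414
t=3: π = [0.1465, 0.1821, 0.1670, 0.2065, 0.1729, 0.1250], E[r] = 1.1479, γ^t·E[r] = 0.393747, running G = 2.173161
t=4: π = [0.1466, 0.1825, 0.1664, 0.2070, 0.1724, 0.1250], E[r] = 1.1451, γ^t·E[r] = 0.274948, running G = 2.448109
t=5: π = [0.1466, 0.1825, 0.1665, 0.2071, 0.1724, 0.1250], E[r] = 1.1454, γ^t·E[r] = 0.192508, running G = 2.640617
t=6: π = [0.1466, 0.1825, 0.1665, 0.2071, 0.1724, 0.1250], E[r] = 1.1454, γ^t·E[r] = 0.134759, running G = 2.775376
t=7: π = [0.1466, 0.1825, 0.1665, 0.2071, 0.1724, 0.1250], E[r] = 1.1454, γ^t·E[r] = 0.094331, running G = 2.869707
t=8: π = [0.1466, 0.1825, 0.1665, 0.2071, 0.1724, 0.1250], E[r] = 1.1454, γ^t·E[r] = 0.066032, running G = 2.935739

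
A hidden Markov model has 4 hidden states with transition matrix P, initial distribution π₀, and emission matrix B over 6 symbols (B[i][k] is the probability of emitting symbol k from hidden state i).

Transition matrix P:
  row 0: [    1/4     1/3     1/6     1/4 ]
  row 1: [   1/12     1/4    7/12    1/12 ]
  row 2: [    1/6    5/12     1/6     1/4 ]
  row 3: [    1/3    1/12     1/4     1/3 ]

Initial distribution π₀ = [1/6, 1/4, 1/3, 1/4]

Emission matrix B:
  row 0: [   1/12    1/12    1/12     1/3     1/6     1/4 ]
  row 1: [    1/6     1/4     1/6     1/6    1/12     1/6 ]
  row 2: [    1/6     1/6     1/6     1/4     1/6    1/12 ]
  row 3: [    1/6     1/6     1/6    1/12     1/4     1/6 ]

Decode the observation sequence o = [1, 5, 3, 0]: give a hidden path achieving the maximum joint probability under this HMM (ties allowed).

t=0: δ = [1.389e-02, 6.250e-02, 5.556e-02, 4.167e-02]  (obs o_0=1)
t=1: δ = [3.472e-03, 3.858e-03, 3.038e-03, 2.315e-03]  ψ = [3, 2, 1, 2]  (obs o_1=5)
t=2: δ = [2.894e-04, 2.110e-04, 5.626e-04, 7.234e-05]  ψ = [0, 2, 1, 0]  (obs o_2=3)
t=3: δ = [7.814e-06, 3.907e-05, 2.051e-05, 2.344e-05]  ψ = [2, 2, 1, 2]  (obs o_3=0)
backtrack: best end state = 1; path = [2, 1, 2, 1]

path = [2, 1, 2, 1]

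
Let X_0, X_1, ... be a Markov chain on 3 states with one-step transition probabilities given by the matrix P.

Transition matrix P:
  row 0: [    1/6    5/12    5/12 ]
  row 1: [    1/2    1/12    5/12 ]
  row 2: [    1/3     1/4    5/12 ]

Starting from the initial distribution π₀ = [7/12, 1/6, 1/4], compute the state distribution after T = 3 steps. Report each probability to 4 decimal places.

π = [0.3164, 0.2670, 0.4167]

t=0: π = [0.5833, 0.1667, 0.2500]
t=1: π = [0.2639, 0.3194, 0.4167]
t=2: π = [0.3426, 0.2407, 0.4167]
t=3: π = [0.3164, 0.2670, 0.4167]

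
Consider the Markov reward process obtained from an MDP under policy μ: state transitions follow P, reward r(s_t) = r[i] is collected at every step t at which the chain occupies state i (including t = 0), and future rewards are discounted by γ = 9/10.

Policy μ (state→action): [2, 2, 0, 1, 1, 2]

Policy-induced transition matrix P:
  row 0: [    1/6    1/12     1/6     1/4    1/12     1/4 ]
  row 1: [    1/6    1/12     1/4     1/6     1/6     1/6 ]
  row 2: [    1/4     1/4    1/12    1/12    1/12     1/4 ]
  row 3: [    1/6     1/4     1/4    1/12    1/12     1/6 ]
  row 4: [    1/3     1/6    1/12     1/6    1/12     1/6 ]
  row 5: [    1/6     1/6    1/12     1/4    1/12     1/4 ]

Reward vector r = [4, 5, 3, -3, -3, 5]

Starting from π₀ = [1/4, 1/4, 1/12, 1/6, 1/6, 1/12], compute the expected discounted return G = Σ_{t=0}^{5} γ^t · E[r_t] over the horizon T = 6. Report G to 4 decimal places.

G = 10.4324

t=0: π = [0.2500, 0.2500, 0.0833, 0.1667, 0.1667, 0.0833], E[r] = 1.9167, γ^t·E[r] = 1.916667, running G = 1.916667
t=1: π = [0.2014, 0.1458, 0.1736, 0.1736, 0.1042, 0.2014], E[r] = 2.2292, γ^t·E[r] = 2.006250, running G = 3.922917
t=2: π = [0.1985, 0.1667, 0.1534, 0.1713, 0.0955, 0.2147], E[r] = 2.3605, γ^t·E[r] = 1.912031, running G = 5.834948
t=3: π = [0.1954, 0.1633, 0.1562, 0.1740, 0.0972, 0.2139], E[r] = 2.3221, γ^t·E[r] = 1.692809, running G = 7.527757
t=4: π = [0.1959, 0.1643, 0.1558, 0.1732, 0.0969, 0.2138], E[r] = 2.3309, γ^t·E[r] = 1.529315, running G = 9.057072
t=5: π = [0.1958, 0.1641, 0.1559, 0.1734, 0.0970, 0.2138], E[r] = 2.3291, γ^t·E[r] = 1.375311, running G = 10.432382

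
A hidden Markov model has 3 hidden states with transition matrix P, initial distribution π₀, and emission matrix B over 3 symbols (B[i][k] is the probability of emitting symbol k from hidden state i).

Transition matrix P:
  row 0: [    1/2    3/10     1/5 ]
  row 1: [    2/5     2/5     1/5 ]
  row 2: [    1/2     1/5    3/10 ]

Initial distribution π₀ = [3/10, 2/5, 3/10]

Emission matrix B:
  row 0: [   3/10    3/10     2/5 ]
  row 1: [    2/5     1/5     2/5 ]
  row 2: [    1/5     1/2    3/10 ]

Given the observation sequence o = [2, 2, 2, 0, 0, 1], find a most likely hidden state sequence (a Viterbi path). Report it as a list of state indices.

t=0: δ = [1.200e-01, 1.600e-01, 9.000e-02]  (obs o_0=2)
t=1: δ = [2.560e-02, 2.560e-02, 9.600e-03]  ψ = [1, 1, 1]  (obs o_1=2)
t=2: δ = [5.120e-03, 4.096e-03, 1.536e-03]  ψ = [0, 1, 0]  (obs o_2=2)
t=3: δ = [7.680e-04, 6.554e-04, 2.048e-04]  ψ = [0, 1, 0]  (obs o_3=0)
t=4: δ = [1.152e-04, 1.049e-04, 3.072e-05]  ψ = [0, 1, 0]  (obs o_4=0)
t=5: δ = [1.728e-05, 8.389e-06, 1.152e-05]  ψ = [0, 1, 0]  (obs o_5=1)
backtrack: best end state = 0; path = [1, 0, 0, 0, 0, 0]

path = [1, 0, 0, 0, 0, 0]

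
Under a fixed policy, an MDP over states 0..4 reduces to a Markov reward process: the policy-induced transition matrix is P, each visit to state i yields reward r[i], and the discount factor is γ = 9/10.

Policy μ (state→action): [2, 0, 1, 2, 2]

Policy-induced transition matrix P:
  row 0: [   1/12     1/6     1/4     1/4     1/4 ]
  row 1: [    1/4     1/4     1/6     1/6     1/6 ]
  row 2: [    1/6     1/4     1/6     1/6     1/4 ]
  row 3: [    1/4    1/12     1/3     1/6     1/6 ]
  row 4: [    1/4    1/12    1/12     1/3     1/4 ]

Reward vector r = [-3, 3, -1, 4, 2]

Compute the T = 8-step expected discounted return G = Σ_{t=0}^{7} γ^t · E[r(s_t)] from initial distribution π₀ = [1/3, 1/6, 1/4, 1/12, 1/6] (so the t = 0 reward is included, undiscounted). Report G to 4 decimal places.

G = 4.7365

t=0: π = [0.3333, 0.1667, 0.2500, 0.0833, 0.1667], E[r] = -0.0833, γ^t·E[r] = -0.083333, running G = -0.083333
t=1: π = [0.1736, 0.1806, 0.1944, 0.2222, 0.2292], E[r] = 1.1736, γ^t·E[r] = 1.056250, running G = 0.972917
t=2: π = [0.2049, 0.1603, 0.1991, 0.2193, 0.2164], E[r] = 0.9774, γ^t·E[r] = 0.791719, running G = 1.764635
t=3: π = [0.1993, 0.1603, 0.2023, 0.2198, 0.2184], E[r] = 0.9968, γ^t·E[r] = 0.726680, running G = 2.491315
t=4: π = [0.1999, 0.1604, 0.2017, 0.2197, 0.2183], E[r] = 0.9949, γ^t·E[r] = 0.652751, running G = 3.144066
t=5: π = [0.1999, 0.1603, 0.2017, 0.2197, 0.2183], E[r] = 0.9952, γ^t·E[r] = 0.587651, running G = 3.731718
t=6: π = [0.1999, 0.1603, 0.2017, 0.2197, 0.2183], E[r] = 0.9951, γ^t·E[r] = 0.528855, running G = 4.260573
t=7: π = [0.1999, 0.1603, 0.2017, 0.2197, 0.2183], E[r] = 0.9951, γ^t·E[r] = 0.475973, running G = 4.736546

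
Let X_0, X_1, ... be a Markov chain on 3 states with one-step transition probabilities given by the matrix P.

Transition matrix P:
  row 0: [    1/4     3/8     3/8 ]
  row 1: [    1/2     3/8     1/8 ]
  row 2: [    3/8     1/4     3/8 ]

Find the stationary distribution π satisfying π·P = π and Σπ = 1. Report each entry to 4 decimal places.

Balance equations π_j = Σ_i π_i·P[i][j]:
  π_0 = 1/4·π_0 + 1/2·π_1 + 3/8·π_2
  π_1 = 3/8·π_0 + 3/8·π_1 + 1/4·π_2
  normalize: π_0 + π_1 + π_2 = 1
Solving the linear system gives exactly π = [23/62, 21/62, 9/31].

π = [0.3710, 0.3387, 0.2903]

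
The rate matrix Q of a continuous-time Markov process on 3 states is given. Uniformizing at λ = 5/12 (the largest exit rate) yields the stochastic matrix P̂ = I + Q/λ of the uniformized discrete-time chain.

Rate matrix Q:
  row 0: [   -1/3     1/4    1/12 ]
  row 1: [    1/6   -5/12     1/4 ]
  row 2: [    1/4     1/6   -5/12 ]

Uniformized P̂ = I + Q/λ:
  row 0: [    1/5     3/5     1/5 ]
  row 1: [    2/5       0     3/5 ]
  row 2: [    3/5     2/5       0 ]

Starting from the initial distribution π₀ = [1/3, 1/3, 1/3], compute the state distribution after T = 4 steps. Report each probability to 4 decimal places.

t=0: π = [0.3333, 0.3333, 0.3333]
t=1: π = [0.4000, 0.3333, 0.2667]
t=2: π = [0.3733, 0.3467, 0.2800]
t=3: π = [0.3813, 0.3360, 0.2827]
t=4: π = [0.3803, 0.3419, 0.2779]

π = [0.3803, 0.3419, 0.2779]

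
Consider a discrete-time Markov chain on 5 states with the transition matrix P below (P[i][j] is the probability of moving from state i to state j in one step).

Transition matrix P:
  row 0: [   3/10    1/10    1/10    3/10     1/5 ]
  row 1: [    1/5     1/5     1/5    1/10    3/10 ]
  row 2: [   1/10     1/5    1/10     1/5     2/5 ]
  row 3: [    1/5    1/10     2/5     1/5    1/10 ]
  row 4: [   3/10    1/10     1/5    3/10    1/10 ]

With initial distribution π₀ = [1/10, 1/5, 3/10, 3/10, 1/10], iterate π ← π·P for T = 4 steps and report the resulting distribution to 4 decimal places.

t=0: π = [0.1000, 0.2000, 0.3000, 0.3000, 0.1000]
t=1: π = [0.1900, 0.1500, 0.2200, 0.2000, 0.2400]
t=2: π = [0.2210, 0.1370, 0.1990, 0.2280, 0.2150]
t=3: π = [0.2237, 0.1336, 0.2036, 0.2299, 0.2092]
t=4: π = [0.2229, 0.1337, 0.2033, 0.2299, 0.2102]

π = [0.2229, 0.1337, 0.2033, 0.2299, 0.2102]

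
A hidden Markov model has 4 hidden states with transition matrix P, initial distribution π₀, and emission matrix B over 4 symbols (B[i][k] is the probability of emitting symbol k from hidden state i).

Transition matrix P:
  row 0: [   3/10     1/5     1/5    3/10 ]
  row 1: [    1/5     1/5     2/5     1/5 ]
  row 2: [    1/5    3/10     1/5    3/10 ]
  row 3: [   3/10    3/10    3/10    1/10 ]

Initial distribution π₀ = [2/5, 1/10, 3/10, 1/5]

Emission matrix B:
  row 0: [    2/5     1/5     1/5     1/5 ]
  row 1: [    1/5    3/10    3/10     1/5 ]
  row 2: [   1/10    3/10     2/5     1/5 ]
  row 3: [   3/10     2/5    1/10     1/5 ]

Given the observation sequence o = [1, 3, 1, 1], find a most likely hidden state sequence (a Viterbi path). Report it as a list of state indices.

t=0: δ = [8.000e-02, 3.000e-02, 9.000e-02, 8.000e-02]  (obs o_0=1)
t=1: δ = [4.800e-03, 5.400e-03, 4.800e-03, 5.400e-03]  ψ = [0, 2, 3, 2]  (obs o_1=3)
t=2: δ = [3.240e-04, 4.860e-04, 6.480e-04, 5.760e-04]  ψ = [3, 3, 1, 0]  (obs o_2=1)
t=3: δ = [3.456e-05, 5.832e-05, 5.832e-05, 7.776e-05]  ψ = [3, 2, 1, 2]  (obs o_3=1)
backtrack: best end state = 3; path = [2, 1, 2, 3]

path = [2, 1, 2, 3]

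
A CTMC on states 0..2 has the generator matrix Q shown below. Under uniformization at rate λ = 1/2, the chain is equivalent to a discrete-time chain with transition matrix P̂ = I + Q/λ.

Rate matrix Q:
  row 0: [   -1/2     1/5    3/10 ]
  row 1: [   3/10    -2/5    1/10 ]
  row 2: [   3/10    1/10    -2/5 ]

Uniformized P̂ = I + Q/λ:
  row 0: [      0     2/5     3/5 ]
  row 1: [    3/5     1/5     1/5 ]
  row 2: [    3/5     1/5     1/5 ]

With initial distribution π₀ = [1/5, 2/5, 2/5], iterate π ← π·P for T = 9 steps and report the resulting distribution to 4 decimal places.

π = [0.3768, 0.2744, 0.3488]

t=0: π = [0.2000, 0.4000, 0.4000]
t=1: π = [0.4800, 0.2400, 0.2800]
t=2: π = [0.3120, 0.2960, 0.3920]
t=3: π = [0.4128, 0.2624, 0.3248]
t=4: π = [0.3523, 0.2826, 0.3651]
t=5: π = [0.3886, 0.2705, 0.3409]
t=6: π = [0.3668, 0.2777, 0.3554]
t=7: π = [0.3799, 0.2734, 0.3467]
t=8: π = [0.3721, 0.2760, 0.3520]
t=9: π = [0.3768, 0.2744, 0.3488]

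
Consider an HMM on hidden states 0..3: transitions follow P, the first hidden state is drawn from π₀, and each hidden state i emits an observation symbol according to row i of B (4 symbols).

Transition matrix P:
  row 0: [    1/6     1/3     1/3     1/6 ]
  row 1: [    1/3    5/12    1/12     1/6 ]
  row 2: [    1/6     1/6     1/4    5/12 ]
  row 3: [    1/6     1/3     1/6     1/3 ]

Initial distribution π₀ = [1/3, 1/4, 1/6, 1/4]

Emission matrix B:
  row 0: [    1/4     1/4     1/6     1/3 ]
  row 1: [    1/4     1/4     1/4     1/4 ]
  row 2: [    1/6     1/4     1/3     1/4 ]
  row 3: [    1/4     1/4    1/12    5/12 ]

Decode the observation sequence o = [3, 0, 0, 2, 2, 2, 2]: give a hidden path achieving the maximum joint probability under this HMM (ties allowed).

t=0: δ = [1.111e-01, 6.250e-02, 4.167e-02, 1.042e-01]  (obs o_0=3)
t=1: δ = [5.208e-03, 9.259e-03, 6.173e-03, 8.681e-03]  ψ = [1, 0, 0, 3]  (obs o_1=0)
t=2: δ = [7.716e-04, 9.645e-04, 2.894e-04, 7.234e-04]  ψ = [1, 1, 0, 3]  (obs o_2=0)
t=3: δ = [5.358e-05, 1.005e-04, 8.573e-05, 2.009e-05]  ψ = [1, 1, 0, 3]  (obs o_3=2)
t=4: δ = [5.582e-06, 1.047e-05, 7.144e-06, 2.977e-06]  ψ = [1, 1, 2, 2]  (obs o_4=2)
t=5: δ = [5.814e-07, 1.090e-06, 6.202e-07, 2.481e-07]  ψ = [1, 1, 0, 2]  (obs o_5=2)
t=6: δ = [6.056e-08, 1.136e-07, 6.460e-08, 2.153e-08]  ψ = [1, 1, 0, 2]  (obs o_6=2)
backtrack: best end state = 1; path = [0, 1, 1, 1, 1, 1, 1]

path = [0, 1, 1, 1, 1, 1, 1]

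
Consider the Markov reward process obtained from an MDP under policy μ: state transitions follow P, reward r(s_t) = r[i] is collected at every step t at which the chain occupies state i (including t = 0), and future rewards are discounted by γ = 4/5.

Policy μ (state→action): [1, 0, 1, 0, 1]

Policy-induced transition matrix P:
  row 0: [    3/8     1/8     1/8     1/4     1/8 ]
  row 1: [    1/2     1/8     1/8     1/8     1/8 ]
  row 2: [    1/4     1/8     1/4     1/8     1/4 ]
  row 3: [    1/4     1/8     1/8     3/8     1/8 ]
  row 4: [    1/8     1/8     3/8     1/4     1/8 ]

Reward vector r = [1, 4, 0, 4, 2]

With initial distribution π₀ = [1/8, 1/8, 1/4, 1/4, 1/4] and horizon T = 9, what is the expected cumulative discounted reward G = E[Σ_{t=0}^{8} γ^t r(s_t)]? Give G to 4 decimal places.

t=0: π = [0.1250, 0.1250, 0.2500, 0.2500, 0.2500], E[r] = 2.1250, γ^t·E[r] = 2.125000, running G = 2.125000
t=1: π = [0.2656, 0.1250, 0.2188, 0.2344, 0.1563], E[r] = 2.0156, γ^t·E[r] = 1.612500, running G = 3.737500
t=2: π = [0.2949, 0.1250, 0.1914, 0.2363, 0.1523], E[r] = 2.0449, γ^t·E[r] = 1.308750, running G = 5.046250
t=3: π = [0.2991, 0.1250, 0.1870, 0.2400, 0.1489], E[r] = 2.0569, γ^t·E[r] = 1.053125, running G = 6.099375
t=4: π = [0.3000, 0.1250, 0.1856, 0.2410, 0.1484], E[r] = 2.0608, γ^t·E[r] = 0.844088, running G = 6.943463
t=5: π = [0.3002, 0.1250, 0.1853, 0.2413, 0.1482], E[r] = 2.0618, γ^t·E[r] = 0.675611, running G = 7.619074
t=6: π = [0.3003, 0.1250, 0.1852, 0.2414, 0.1482], E[r] = 2.0621, γ^t·E[r] = 0.540561, running G = 8.159635
t=7: π = [0.3003, 0.1250, 0.1852, 0.2414, 0.1482], E[r] = 2.0621, γ^t·E[r] = 0.432463, running G = 8.592098
t=8: π = [0.3003, 0.1250, 0.1852, 0.2414, 0.1481], E[r] = 2.0622, γ^t·E[r] = 0.345974, running G = 8.938072

G = 8.9381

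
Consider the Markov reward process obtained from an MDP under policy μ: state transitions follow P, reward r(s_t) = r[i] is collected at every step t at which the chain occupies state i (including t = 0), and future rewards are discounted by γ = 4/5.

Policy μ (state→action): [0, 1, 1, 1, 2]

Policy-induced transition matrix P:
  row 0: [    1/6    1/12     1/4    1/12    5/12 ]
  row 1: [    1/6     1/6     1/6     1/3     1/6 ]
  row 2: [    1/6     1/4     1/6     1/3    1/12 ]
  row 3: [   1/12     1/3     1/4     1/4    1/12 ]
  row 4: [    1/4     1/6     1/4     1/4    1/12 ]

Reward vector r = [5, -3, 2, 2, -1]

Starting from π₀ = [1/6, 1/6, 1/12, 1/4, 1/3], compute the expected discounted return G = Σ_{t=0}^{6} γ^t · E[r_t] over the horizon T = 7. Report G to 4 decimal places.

G = 3.5369

t=0: π = [0.1667, 0.1667, 0.0833, 0.2500, 0.3333], E[r] = 0.6667, γ^t·E[r] = 0.666667, running G = 0.666667
t=1: π = [0.1736, 0.2014, 0.2292, 0.2431, 0.1528], E[r] = 1.0556, γ^t·E[r] = 0.844444, running G = 1.511111
t=2: π = [0.1591, 0.2118, 0.2141, 0.2569, 0.1580], E[r] = 0.9444, γ^t·E[r] = 0.604444, running G = 2.115556
t=3: π = [0.1584, 0.2141, 0.2145, 0.2590, 0.1540], E[r] = 0.9428, γ^t·E[r] = 0.482716, running G = 2.598272
t=4: π = [0.1579, 0.2145, 0.2143, 0.2593, 0.1540], E[r] = 0.9393, γ^t·E[r] = 0.384744, running G = 2.983016
t=5: π = [0.1579, 0.2146, 0.2143, 0.2594, 0.1538], E[r] = 0.9392, γ^t·E[r] = 0.307760, running G = 3.290776
t=6: π = [0.1579, 0.2146, 0.2143, 0.2594, 0.1538], E[r] = 0.9391, γ^t·E[r] = 0.246173, running G = 3.536948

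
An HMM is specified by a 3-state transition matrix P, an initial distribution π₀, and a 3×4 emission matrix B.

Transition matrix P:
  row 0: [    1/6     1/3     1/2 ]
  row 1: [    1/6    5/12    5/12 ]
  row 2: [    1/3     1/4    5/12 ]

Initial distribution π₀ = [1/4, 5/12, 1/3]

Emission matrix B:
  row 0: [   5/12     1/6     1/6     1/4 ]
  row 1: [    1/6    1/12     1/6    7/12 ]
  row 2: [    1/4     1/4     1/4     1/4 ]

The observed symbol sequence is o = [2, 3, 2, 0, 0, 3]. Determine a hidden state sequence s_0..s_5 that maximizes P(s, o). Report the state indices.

t=0: δ = [4.167e-02, 6.944e-02, 8.333e-02]  (obs o_0=2)
t=1: δ = [6.944e-03, 1.688e-02, 8.681e-03]  ψ = [2, 1, 2]  (obs o_1=3)
t=2: δ = [4.823e-04, 1.172e-03, 1.758e-03]  ψ = [2, 1, 1]  (obs o_2=2)
t=3: δ = [2.442e-04, 8.140e-05, 1.831e-04]  ψ = [2, 1, 2]  (obs o_3=0)
t=4: δ = [2.544e-05, 1.357e-05, 3.052e-05]  ψ = [2, 0, 0]  (obs o_4=0)
t=5: δ = [2.544e-06, 4.946e-06, 3.180e-06]  ψ = [2, 0, 0]  (obs o_5=3)
backtrack: best end state = 1; path = [1, 1, 2, 2, 0, 1]

path = [1, 1, 2, 2, 0, 1]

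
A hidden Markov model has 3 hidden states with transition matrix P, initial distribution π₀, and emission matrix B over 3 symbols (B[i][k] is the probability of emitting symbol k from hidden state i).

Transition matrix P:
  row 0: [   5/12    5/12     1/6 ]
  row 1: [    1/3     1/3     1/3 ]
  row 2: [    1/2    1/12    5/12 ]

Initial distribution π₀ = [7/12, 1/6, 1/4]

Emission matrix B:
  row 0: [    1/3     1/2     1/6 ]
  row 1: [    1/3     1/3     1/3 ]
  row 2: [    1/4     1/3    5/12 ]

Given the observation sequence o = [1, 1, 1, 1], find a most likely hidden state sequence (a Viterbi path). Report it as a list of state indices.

path = [0, 0, 0, 0]

t=0: δ = [2.917e-01, 5.556e-02, 8.333e-02]  (obs o_0=1)
t=1: δ = [6.076e-02, 4.051e-02, 1.620e-02]  ψ = [0, 0, 0]  (obs o_1=1)
t=2: δ = [1.266e-02, 8.439e-03, 4.501e-03]  ψ = [0, 0, 1]  (obs o_2=1)
t=3: δ = [2.637e-03, 1.758e-03, 9.377e-04]  ψ = [0, 0, 1]  (obs o_3=1)
backtrack: best end state = 0; path = [0, 0, 0, 0]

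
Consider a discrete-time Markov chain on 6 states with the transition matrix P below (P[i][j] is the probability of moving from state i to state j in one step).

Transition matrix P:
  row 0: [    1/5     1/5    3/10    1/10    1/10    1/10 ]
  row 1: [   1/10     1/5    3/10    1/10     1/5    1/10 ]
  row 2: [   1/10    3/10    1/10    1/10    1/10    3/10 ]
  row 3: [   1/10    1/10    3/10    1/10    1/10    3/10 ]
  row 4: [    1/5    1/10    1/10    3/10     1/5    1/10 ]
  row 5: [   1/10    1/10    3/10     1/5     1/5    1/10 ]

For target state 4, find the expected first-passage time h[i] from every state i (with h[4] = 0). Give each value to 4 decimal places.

First-step conditioning: h[4] = 0; for i ≠ 4, h[i] = 1 + Σ_k P[i][k]·h[k].
  h[0] = 1 + 1/5·h[0] + 1/5·h[1] + 3/10·h[2] + 1/10·h[3] + 1/10·h[5]
  h[1] = 1 + 1/10·h[0] + 1/5·h[1] + 3/10·h[2] + 1/10·h[3] + 1/10·h[5]
  h[2] = 1 + 1/10·h[0] + 3/10·h[1] + 1/10·h[2] + 1/10·h[3] + 3/10·h[5]
  h[3] = 1 + 1/10·h[0] + 1/10·h[1] + 3/10·h[2] + 1/10·h[3] + 3/10·h[5]
  h[5] = 1 + 1/10·h[0] + 1/10·h[1] + 3/10·h[2] + 1/5·h[3] + 1/10·h[5]
Solving the 5×5 linear system over states ≠ 4 gives exactly h = [4900/671, 4410/671, 435/61, 4860/671, 0, 405/61] (h[4] = 0 is the target).

h = [7.3025, 6.5723, 7.1311, 7.2429, 0.0000, 6.6393]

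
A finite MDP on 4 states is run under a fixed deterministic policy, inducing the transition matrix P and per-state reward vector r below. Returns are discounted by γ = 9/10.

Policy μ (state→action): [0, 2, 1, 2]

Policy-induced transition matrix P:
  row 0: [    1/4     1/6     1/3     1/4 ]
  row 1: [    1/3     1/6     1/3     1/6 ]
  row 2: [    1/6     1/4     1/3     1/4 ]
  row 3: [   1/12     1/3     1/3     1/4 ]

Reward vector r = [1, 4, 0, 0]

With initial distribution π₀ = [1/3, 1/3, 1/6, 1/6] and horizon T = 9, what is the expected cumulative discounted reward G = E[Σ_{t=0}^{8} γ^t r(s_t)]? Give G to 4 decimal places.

G = 7.4199

t=0: π = [0.3333, 0.3333, 0.1667, 0.1667], E[r] = 1.6667, γ^t·E[r] = 1.666667, running G = 1.666667
t=1: π = [0.2361, 0.2083, 0.3333, 0.2222], E[r] = 1.0694, γ^t·E[r] = 0.962500, running G = 2.629167
t=2: π = [0.2025, 0.2315, 0.3333, 0.2326], E[r] = 1.1285, γ^t·E[r] = 0.914063, running G = 3.543229
t=3: π = [0.2027, 0.2332, 0.3333, 0.2307], E[r] = 1.1356, γ^t·E[r] = 0.827859, running G = 4.371089
t=4: π = [0.2032, 0.2329, 0.3333, 0.2306], E[r] = 1.1348, γ^t·E[r] = 0.744536, running G = 5.115624
t=5: π = [0.2032, 0.2329, 0.3333, 0.2306], E[r] = 1.1347, γ^t·E[r] = 0.670023, running G = 5.785648
t=6: π = [0.2032, 0.2329, 0.3333, 0.2306], E[r] = 1.1347, γ^t·E[r] = 0.603027, running G = 6.388675
t=7: π = [0.2032, 0.2329, 0.3333, 0.2306], E[r] = 1.1347, γ^t·E[r] = 0.542725, running G = 6.931400
t=8: π = [0.2032, 0.2329, 0.3333, 0.2306], E[r] = 1.1347, γ^t·E[r] = 0.488453, running G = 7.419852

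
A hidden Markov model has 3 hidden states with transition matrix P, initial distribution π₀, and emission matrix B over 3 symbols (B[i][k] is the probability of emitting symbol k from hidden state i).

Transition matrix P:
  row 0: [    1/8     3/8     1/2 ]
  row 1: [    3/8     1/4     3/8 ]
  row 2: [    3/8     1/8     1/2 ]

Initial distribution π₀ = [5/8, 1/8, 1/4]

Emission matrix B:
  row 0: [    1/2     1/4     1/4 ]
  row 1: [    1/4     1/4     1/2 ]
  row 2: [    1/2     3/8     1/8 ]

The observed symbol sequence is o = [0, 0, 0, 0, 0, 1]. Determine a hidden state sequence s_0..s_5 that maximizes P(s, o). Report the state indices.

t=0: δ = [3.125e-01, 3.125e-02, 1.250e-01]  (obs o_0=0)
t=1: δ = [2.344e-02, 2.930e-02, 7.812e-02]  ψ = [2, 0, 0]  (obs o_1=0)
t=2: δ = [1.465e-02, 2.441e-03, 1.953e-02]  ψ = [2, 2, 2]  (obs o_2=0)
t=3: δ = [3.662e-03, 1.373e-03, 4.883e-03]  ψ = [2, 0, 2]  (obs o_3=0)
t=4: δ = [9.155e-04, 3.433e-04, 1.221e-03]  ψ = [2, 0, 2]  (obs o_4=0)
t=5: δ = [1.144e-04, 8.583e-05, 2.289e-04]  ψ = [2, 0, 2]  (obs o_5=1)
backtrack: best end state = 2; path = [0, 2, 2, 2, 2, 2]

path = [0, 2, 2, 2, 2, 2]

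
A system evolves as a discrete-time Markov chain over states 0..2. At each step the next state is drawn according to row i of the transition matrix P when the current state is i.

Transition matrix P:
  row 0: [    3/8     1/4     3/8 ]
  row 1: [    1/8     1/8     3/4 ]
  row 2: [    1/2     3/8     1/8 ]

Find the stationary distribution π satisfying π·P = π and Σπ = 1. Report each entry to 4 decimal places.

Balance equations π_j = Σ_i π_i·P[i][j]:
  π_0 = 3/8·π_0 + 1/8·π_1 + 1/2·π_2
  π_1 = 1/4·π_0 + 1/8·π_1 + 3/8·π_2
  normalize: π_0 + π_1 + π_2 = 1
Solving the linear system gives exactly π = [31/87, 23/87, 11/29].

π = [0.3563, 0.2644, 0.3793]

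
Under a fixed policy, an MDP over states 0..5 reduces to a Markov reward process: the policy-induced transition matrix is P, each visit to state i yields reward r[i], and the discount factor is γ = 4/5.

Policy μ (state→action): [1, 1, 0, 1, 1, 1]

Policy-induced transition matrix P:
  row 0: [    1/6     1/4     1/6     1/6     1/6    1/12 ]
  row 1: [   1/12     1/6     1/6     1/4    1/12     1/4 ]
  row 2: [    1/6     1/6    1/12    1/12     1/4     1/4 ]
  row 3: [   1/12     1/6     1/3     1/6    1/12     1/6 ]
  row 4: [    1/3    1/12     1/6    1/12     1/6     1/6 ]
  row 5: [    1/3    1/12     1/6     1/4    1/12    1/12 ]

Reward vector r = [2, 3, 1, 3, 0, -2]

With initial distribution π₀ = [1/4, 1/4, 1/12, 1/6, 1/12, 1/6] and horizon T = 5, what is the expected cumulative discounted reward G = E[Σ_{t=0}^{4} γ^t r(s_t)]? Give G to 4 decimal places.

G = 4.3913

t=0: π = [0.2500, 0.2500, 0.0833, 0.1667, 0.0833, 0.1667], E[r] = 1.5000, γ^t·E[r] = 1.500000, running G = 1.500000
t=1: π = [0.1736, 0.1667, 0.1875, 0.1875, 0.1250, 0.1597], E[r] = 1.2778, γ^t·E[r] = 1.022222, running G = 2.522222
t=2: π = [0.1846, 0.1574, 0.1823, 0.1678, 0.1395, 0.1684], E[r] = 1.1904, γ^t·E[r] = 0.761852, running G = 3.284074
t=3: π = [0.1909, 0.1564, 0.1794, 0.1670, 0.1407, 0.1656], E[r] = 1.2003, γ^t·E[r] = 0.614543, running G = 3.898617
t=4: π = [0.1908, 0.1570, 0.1795, 0.1668, 0.1409, 0.1650], E[r] = 1.2028, γ^t·E[r] = 0.492653, running G = 4.391271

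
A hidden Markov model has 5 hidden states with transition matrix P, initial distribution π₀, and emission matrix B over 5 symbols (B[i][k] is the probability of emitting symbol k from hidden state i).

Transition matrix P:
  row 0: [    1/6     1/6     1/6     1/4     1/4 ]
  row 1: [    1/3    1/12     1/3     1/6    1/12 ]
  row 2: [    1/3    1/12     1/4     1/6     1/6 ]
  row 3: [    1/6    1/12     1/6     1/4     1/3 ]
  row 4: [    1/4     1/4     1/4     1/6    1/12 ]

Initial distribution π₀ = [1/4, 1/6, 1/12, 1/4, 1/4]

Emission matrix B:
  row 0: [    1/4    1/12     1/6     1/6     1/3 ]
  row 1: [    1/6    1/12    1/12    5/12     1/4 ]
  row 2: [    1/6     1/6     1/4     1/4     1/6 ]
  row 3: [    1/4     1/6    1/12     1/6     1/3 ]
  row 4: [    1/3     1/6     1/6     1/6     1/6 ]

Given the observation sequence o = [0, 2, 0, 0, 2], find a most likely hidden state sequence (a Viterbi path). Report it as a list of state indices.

t=0: δ = [6.250e-02, 2.778e-02, 1.389e-02, 6.250e-02, 8.333e-02]  (obs o_0=0)
t=1: δ = [3.472e-03, 1.736e-03, 5.208e-03, 1.302e-03, 3.472e-03]  ψ = [4, 4, 4, 0, 3]  (obs o_1=2)
t=2: δ = [4.340e-04, 1.447e-04, 2.170e-04, 2.170e-04, 2.894e-04]  ψ = [2, 4, 2, 0, 0]  (obs o_2=0)
t=3: δ = [1.808e-05, 1.206e-05, 1.206e-05, 2.713e-05, 3.617e-05]  ψ = [0, 0, 0, 0, 0]  (obs o_3=0)
t=4: δ = [1.507e-06, 7.535e-07, 2.261e-06, 5.651e-07, 1.507e-06]  ψ = [4, 4, 4, 3, 3]  (obs o_4=2)
backtrack: best end state = 2; path = [4, 2, 0, 4, 2]

path = [4, 2, 0, 4, 2]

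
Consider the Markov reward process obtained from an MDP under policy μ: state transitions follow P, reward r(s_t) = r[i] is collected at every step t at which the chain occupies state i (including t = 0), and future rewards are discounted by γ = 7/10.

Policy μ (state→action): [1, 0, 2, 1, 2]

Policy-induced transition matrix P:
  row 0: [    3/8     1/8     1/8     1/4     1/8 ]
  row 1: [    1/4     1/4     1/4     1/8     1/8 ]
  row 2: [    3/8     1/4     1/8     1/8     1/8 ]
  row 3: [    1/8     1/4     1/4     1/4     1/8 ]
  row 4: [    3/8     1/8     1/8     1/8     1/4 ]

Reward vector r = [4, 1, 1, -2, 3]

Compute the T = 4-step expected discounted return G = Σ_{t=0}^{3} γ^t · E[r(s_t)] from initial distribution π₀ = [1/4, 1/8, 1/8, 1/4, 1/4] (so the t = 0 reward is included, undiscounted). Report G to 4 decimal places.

G = 4.0179

t=0: π = [0.2500, 0.1250, 0.1250, 0.2500, 0.2500], E[r] = 1.5000, γ^t·E[r] = 1.500000, running G = 1.500000
t=1: π = [0.2969, 0.1875, 0.1719, 0.1875, 0.1563], E[r] = 1.6406, γ^t·E[r] = 1.148438, running G = 2.648438
t=2: π = [0.3047, 0.1934, 0.1719, 0.1855, 0.1445], E[r] = 1.6465, γ^t·E[r] = 0.806777, running G = 3.455215
t=3: π = [0.3044, 0.1938, 0.1724, 0.1863, 0.1431], E[r] = 1.6406, γ^t·E[r] = 0.562734, running G = 4.017949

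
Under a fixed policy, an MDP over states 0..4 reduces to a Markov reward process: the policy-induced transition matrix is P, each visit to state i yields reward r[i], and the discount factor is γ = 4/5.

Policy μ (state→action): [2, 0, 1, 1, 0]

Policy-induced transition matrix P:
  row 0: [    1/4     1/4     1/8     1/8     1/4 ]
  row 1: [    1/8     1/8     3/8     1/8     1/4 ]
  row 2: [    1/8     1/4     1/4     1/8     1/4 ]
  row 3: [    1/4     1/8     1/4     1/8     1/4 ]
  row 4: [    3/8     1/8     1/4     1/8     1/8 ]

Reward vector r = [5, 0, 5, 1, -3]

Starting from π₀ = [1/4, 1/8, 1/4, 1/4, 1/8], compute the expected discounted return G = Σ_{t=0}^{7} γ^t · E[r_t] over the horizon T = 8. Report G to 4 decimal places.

t=0: π = [0.2500, 0.1250, 0.2500, 0.2500, 0.1250], E[r] = 2.3750, γ^t·E[r] = 2.375000, running G = 2.375000
t=1: π = [0.2188, 0.1875, 0.2344, 0.1250, 0.2344], E[r] = 1.6875, γ^t·E[r] = 1.350000, running G = 3.725000
t=2: π = [0.2266, 0.1816, 0.2461, 0.1250, 0.2207], E[r] = 1.8262, γ^t·E[r] = 1.168750, running G = 4.893750
t=3: π = [0.2241, 0.1841, 0.2444, 0.1250, 0.2224], E[r] = 1.8003, γ^t·E[r] = 0.921750, running G = 5.815500
t=4: π = [0.2242, 0.1836, 0.2450, 0.1250, 0.2222], E[r] = 1.8046, γ^t·E[r] = 0.739163, running G = 6.554663
t=5: π = [0.2242, 0.1837, 0.2449, 0.1250, 0.2222], E[r] = 1.8039, γ^t·E[r] = 0.591110, running G = 7.145773
t=6: π = [0.2242, 0.1836, 0.2449, 0.1250, 0.2222], E[r] = 1.8040, γ^t·E[r] = 0.472914, running G = 7.618687
t=7: π = [0.2242, 0.1836, 0.2449, 0.1250, 0.2222], E[r] = 1.8040, γ^t·E[r] = 0.378328, running G = 7.997015

G = 7.9970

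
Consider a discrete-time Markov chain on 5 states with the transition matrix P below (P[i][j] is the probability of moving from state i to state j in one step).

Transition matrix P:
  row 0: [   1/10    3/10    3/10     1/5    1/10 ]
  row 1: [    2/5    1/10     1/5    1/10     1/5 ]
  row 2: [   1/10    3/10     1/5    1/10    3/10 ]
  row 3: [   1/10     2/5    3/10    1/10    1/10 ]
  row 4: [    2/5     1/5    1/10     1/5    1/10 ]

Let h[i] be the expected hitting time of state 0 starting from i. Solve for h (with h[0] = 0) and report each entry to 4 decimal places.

h = [0.0000, 3.2633, 4.2432, 4.3395, 3.2721]

First-step conditioning: h[0] = 0; for i ≠ 0, h[i] = 1 + Σ_k P[i][k]·h[k].
  h[1] = 1 + 1/10·h[1] + 1/5·h[2] + 1/10·h[3] + 1/5·h[4]
  h[2] = 1 + 3/10·h[1] + 1/5·h[2] + 1/10·h[3] + 3/10·h[4]
  h[3] = 1 + 2/5·h[1] + 3/10·h[2] + 1/10·h[3] + 1/10·h[4]
  h[4] = 1 + 1/5·h[1] + 1/10·h[2] + 1/5·h[3] + 1/10·h[4]
Solving the 4×4 linear system over states ≠ 0 gives exactly h = [0, 3730/1143, 4850/1143, 4960/1143, 3740/1143] (h[0] = 0 is the target).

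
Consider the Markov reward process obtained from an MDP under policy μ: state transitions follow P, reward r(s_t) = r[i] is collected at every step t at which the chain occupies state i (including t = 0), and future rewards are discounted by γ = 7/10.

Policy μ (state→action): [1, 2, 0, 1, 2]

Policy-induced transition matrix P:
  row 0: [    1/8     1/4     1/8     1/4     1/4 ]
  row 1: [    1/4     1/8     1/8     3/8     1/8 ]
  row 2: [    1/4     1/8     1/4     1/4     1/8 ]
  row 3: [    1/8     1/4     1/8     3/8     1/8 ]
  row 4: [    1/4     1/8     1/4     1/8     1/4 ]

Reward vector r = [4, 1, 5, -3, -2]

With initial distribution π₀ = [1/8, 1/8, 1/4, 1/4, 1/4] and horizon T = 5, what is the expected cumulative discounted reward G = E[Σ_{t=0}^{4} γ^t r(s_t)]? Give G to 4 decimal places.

t=0: π = [0.1250, 0.1250, 0.2500, 0.2500, 0.2500], E[r] = 0.6250, γ^t·E[r] = 0.625000, running G = 0.625000
t=1: π = [0.2031, 0.1719, 0.1875, 0.2656, 0.1719], E[r] = 0.7813, γ^t·E[r] = 0.546875, running G = 1.171875
t=2: π = [0.1914, 0.1836, 0.1699, 0.2832, 0.1719], E[r] = 0.6055, γ^t·E[r] = 0.296680, running G = 1.468555
t=3: π = [0.1907, 0.1843, 0.1677, 0.2869, 0.1704], E[r] = 0.5842, γ^t·E[r] = 0.200390, running G = 1.668945
t=4: π = [0.1903, 0.1847, 0.1673, 0.2876, 0.1701], E[r] = 0.5792, γ^t·E[r] = 0.139064, running G = 1.808009

G = 1.8080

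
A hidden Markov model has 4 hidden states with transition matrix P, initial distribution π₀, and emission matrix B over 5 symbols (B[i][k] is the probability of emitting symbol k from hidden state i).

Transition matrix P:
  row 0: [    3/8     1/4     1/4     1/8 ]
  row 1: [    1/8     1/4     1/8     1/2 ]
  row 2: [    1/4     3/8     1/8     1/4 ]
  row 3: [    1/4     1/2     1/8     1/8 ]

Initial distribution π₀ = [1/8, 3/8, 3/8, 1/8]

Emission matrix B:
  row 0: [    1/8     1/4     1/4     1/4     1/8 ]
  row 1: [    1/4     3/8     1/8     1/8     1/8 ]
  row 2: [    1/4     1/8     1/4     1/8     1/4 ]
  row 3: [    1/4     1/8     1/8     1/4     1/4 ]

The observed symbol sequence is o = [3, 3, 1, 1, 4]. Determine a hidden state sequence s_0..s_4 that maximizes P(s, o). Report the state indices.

t=0: δ = [3.125e-02, 4.688e-02, 4.688e-02, 3.125e-02]  (obs o_0=3)
t=1: δ = [2.930e-03, 2.197e-03, 9.766e-04, 5.859e-03]  ψ = [0, 2, 0, 1]  (obs o_1=3)
t=2: δ = [3.662e-04, 1.099e-03, 9.155e-05, 1.373e-04]  ψ = [3, 3, 0, 1]  (obs o_2=1)
t=3: δ = [3.433e-05, 1.030e-04, 1.717e-05, 6.866e-05]  ψ = [0, 1, 1, 1]  (obs o_3=1)
t=4: δ = [2.146e-06, 4.292e-06, 3.219e-06, 1.287e-05]  ψ = [3, 3, 1, 1]  (obs o_4=4)
backtrack: best end state = 3; path = [1, 3, 1, 1, 3]

path = [1, 3, 1, 1, 3]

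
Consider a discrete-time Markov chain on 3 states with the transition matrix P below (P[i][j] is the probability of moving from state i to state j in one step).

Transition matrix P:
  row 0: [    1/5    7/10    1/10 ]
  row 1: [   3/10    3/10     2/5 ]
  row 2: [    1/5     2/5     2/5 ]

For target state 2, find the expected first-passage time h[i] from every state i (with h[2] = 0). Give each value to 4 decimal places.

h = [4.0000, 3.1429, 0.0000]

First-step conditioning: h[2] = 0; for i ≠ 2, h[i] = 1 + Σ_k P[i][k]·h[k].
  h[0] = 1 + 1/5·h[0] + 7/10·h[1]
  h[1] = 1 + 3/10·h[0] + 3/10·h[1]
Solving the 2×2 linear system over states ≠ 2 gives exactly h = [4, 22/7, 0] (h[2] = 0 is the target).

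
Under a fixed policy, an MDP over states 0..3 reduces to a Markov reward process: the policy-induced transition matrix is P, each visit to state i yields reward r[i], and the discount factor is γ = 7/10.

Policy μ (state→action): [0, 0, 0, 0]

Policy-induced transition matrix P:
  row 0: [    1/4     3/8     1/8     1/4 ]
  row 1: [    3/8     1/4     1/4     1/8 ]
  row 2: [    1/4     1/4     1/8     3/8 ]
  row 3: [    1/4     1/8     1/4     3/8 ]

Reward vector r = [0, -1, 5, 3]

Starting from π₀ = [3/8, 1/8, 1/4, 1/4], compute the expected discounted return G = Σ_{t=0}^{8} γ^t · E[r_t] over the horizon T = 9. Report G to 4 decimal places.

t=0: π = [0.3750, 0.1250, 0.2500, 0.2500], E[r] = 1.8750, γ^t·E[r] = 1.875000, running G = 1.875000
t=1: π = [0.2656, 0.2656, 0.1719, 0.2969], E[r] = 1.4844, γ^t·E[r] = 1.039063, running G = 2.914063
t=2: π = [0.2832, 0.2461, 0.1953, 0.2754], E[r] = 1.5566, γ^t·E[r] = 0.762754, running G = 3.676816
t=3: π = [0.2808, 0.2510, 0.1902, 0.2781], E[r] = 1.5342, γ^t·E[r] = 0.526224, running G = 4.203040
t=4: π = [0.2814, 0.2503, 0.1911, 0.2772], E[r] = 1.5368, γ^t·E[r] = 0.368987, running G = 4.572027
t=5: π = [0.2813, 0.2505, 0.1909, 0.2772], E[r] = 1.5359, γ^t·E[r] = 0.258137, running G = 4.830164
t=6: π = [0.2813, 0.2505, 0.1910, 0.2772], E[r] = 1.5360, γ^t·E[r] = 0.180706, running G = 5.010870
t=7: π = [0.2813, 0.2505, 0.1910, 0.2772], E[r] = 1.5359, γ^t·E[r] = 0.126491, running G = 5.137360
t=8: π = [0.2813, 0.2505, 0.1910, 0.2772], E[r] = 1.5359, γ^t·E[r] = 0.088544, running G = 5.225904

G = 5.2259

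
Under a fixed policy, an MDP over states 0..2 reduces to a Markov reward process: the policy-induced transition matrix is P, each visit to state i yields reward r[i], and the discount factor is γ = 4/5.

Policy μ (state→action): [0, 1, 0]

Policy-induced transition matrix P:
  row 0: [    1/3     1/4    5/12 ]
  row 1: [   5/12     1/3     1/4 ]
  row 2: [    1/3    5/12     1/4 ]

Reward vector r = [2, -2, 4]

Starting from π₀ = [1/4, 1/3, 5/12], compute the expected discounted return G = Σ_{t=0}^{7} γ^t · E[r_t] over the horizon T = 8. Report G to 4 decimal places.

t=0: π = [0.2500, 0.3333, 0.4167], E[r] = 1.5000, γ^t·E[r] = 1.500000, running G = 1.500000
t=1: π = [0.3611, 0.3472, 0.2917], E[r] = 1.1944, γ^t·E[r] = 0.955556, running G = 2.455556
t=2: π = [0.3623, 0.3275, 0.3102], E[r] = 1.3102, γ^t·E[r] = 0.838519, running G = 3.294074
t=3: π = [0.3606, 0.3290, 0.3104], E[r] = 1.3048, γ^t·E[r] = 0.668049, running G = 3.962123
t=4: π = [0.3607, 0.3291, 0.3101], E[r] = 1.3036, γ^t·E[r] = 0.533965, running G = 4.496089
t=5: π = [0.3608, 0.3291, 0.3101], E[r] = 1.3038, γ^t·E[r] = 0.427229, running G = 4.923317
t=6: π = [0.3608, 0.3291, 0.3101], E[r] = 1.3038, γ^t·E[r] = 0.341783, running G = 5.265101
t=7: π = [0.3608, 0.3291, 0.3101], E[r] = 1.3038, γ^t·E[r] = 0.273426, running G = 5.538527

G = 5.5385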